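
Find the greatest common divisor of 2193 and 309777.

Euclid: 309777 = 141·2193 + 564; 2193 = 3·564 + 501; 564 = 1·501 + 63; 501 = 7·63 + 60; 63 = 1·60 + 3; 60 = 20·3 + 0. Last nonzero remainder: 3.

3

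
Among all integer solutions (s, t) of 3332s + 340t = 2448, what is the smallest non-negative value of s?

Reduce mod 340: 3332s ≡ 2448 (mod 340). With g = gcd(3332, 340) = 68 dividing 2448, divide through: 49s ≡ 36 (mod 5).
Since gcd(49, 5) = 1, s ≡ 36·(49)⁻¹ ≡ 4 (mod 5). Smallest non-negative: 4.

4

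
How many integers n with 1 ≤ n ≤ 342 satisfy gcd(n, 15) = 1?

15 = 3·5. Inclusion–exclusion on these primes:
342 − ⌊342/3⌋ − ⌊342/5⌋ + ⌊342/15⌋ = 182

182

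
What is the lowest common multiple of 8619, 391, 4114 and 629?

8619 = 3 · 13² · 17; 391 = 17 · 23; 4114 = 2 · 11² · 17; 629 = 17 · 37
lcm takes max exponent of each prime: 2 · 3 · 11² · 13² · 17 · 23 · 37 = 1775014098

1775014098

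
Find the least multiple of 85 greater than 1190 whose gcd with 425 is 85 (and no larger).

Multiples of 85 above 1190: 85·15, 85·16, … . Need the cofactor coprime to 425/85 = 5.
Checking s = 15, 16, … the first with gcd(s, 5) = 1 is s = 16, giving 1360.

1360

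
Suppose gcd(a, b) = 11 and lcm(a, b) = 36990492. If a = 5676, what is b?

71687

a·b = gcd·lcm = 11·36990492 = 406895412, so b = 406895412/5676 = 71687.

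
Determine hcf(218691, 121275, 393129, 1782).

99

gcd(218691, 121275): 218691 = 1·121275 + 97416; 121275 = 1·97416 + 23859; 97416 = 4·23859 + 1980; 23859 = 12·1980 + 99; 1980 = 20·99 + 0 → 99
gcd(99, 393129): 393129 = 3971·99 + 0 → 99
gcd(99, 1782): 1782 = 18·99 + 0 → 99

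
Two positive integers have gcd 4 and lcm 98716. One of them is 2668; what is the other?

Using pq = gcd(p,q)·lcm(p,q) = 4·98716 = 394864, we get q = 394864/2668 = 148.

148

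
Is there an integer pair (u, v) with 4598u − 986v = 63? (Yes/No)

By Bézout, 4598u − 986v = 63 has integer solutions iff gcd(4598, 986) | 63.
Euclid: 4598 = 4·986 + 654; 986 = 1·654 + 332; 654 = 1·332 + 322; 332 = 1·322 + 10; 322 = 32·10 + 2; 10 = 5·2 + 0. gcd = 2; 63 mod 2 = 1. No.

No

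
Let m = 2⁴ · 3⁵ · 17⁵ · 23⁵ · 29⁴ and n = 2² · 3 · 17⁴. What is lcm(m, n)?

max exponent per prime: 2⁴ · 3⁵ · 17⁵ · 23⁵ · 29⁴ = 25130552389168816546128

25130552389168816546128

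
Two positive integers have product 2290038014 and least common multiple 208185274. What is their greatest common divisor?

11

From gcd × lcm = mn: gcd = 2290038014 / 208185274 = 11.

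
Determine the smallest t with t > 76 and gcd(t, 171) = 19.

171 = 19·9. Any t with gcd(t, 171) = 19 is a multiple of 19, say 19s, with s coprime to 9.
Need s > 76/19, so s ≥ 5. First s ≥ 5 with gcd(s, 9) = 1 is s = 5. Thus t = 19·5 = 95.

95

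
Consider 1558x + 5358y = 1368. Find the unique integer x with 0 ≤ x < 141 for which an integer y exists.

135

Euclid: 5358 = 3·1558 + 684; 1558 = 2·684 + 190; 684 = 3·190 + 114; 190 = 1·114 + 76; 114 = 1·76 + 38; 76 = 2·38 + 0 → gcd = 38; 1368 = 38·36.
Back-substitution yields 1558·(-55) + 5358·(16) = 38, so one solution is x = -55·36 = -1980, y = 16·36 = 576.
Solutions in x differ by 5358/38 = 141; the one in [0, 141) is -1980 mod 141 = 135.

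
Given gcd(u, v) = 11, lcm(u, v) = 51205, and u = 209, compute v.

u·v = gcd·lcm = 11·51205 = 563255, so v = 563255/209 = 2695.

2695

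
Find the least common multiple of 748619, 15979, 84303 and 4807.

748619 = 19 · 31² · 41; 15979 = 19 · 29²; 84303 = 3² · 17 · 19 · 29; 4807 = 11 · 19 · 23
lcm takes max exponent of each prime: 3² · 11 · 17 · 19 · 23 · 29² · 31² · 41 = 24370744304511

24370744304511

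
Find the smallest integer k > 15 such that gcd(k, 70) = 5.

Multiples of 5 above 15: 5·4, 5·5, … . Need the cofactor coprime to 70/5 = 14.
Checking s = 4, 5, … the first with gcd(s, 14) = 1 is s = 5, giving 25.

25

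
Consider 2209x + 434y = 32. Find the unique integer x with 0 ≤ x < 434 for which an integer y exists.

190

gcd(2209, 434) = 1 (Euclid: 2209 = 5·434 + 39; 434 = 11·39 + 5; 39 = 7·5 + 4; 5 = 1·4 + 1; 4 = 4·1 + 0), and 1 | 32.
Extended Euclid: 2209·(-89) + 434·(453) = 1. Scale by 32: x₀ = -2848.
General solution x = x₀ + 434t; reducing mod 434 gives x = 190 (and y = -967).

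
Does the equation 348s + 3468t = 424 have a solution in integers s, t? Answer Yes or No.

No

By Bézout, 348s + 3468t = 424 has integer solutions iff gcd(348, 3468) | 424.
Euclid: 3468 = 9·348 + 336; 348 = 1·336 + 12; 336 = 28·12 + 0. gcd = 12; 424 mod 12 = 4. No.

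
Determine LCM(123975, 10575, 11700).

123975 = 3² · 5² · 19 · 29; 10575 = 3² · 5² · 47; 11700 = 2² · 3² · 5² · 13
lcm takes max exponent of each prime: 2² · 3² · 5² · 13 · 19 · 29 · 47 = 302994900

302994900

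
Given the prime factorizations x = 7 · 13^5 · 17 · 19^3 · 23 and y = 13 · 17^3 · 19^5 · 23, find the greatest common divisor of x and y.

34864297

min exponent per shared prime: 13 · 17 · 19^3 · 23 = 34864297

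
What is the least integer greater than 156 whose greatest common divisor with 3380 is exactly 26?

3380 = 26·130. Any m with gcd(m, 3380) = 26 is a multiple of 26, say 26s, with s coprime to 130.
Need s > 156/26, so s ≥ 7. First s ≥ 7 with gcd(s, 130) = 1 is s = 7. Thus m = 26·7 = 182.

182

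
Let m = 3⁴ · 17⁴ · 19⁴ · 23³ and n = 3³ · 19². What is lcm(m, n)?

max exponent per prime: 3⁴ · 17⁴ · 19⁴ · 23³ = 10727008290092007

10727008290092007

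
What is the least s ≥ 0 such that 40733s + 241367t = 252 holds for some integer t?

Reduce mod 241367: 40733s ≡ 252 (mod 241367). With g = gcd(40733, 241367) = 7 dividing 252, divide through: 5819s ≡ 36 (mod 34481).
Since gcd(5819, 34481) = 1, s ≡ 36·(5819)⁻¹ ≡ 29385 (mod 34481). Smallest non-negative: 29385.

29385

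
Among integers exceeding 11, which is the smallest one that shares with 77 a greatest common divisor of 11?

22

gcd(m, 77) = 11 forces 11 | m; write m = 11s. Then gcd(11s, 11·7) = 11·gcd(s, 7), so need gcd(s, 7) = 1.
11s > 11 gives s ≥ 2. The least s ≥ 2 coprime to 7 is 2, so m = 11·2 = 22.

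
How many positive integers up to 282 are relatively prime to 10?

113

Prime factors of 10: 2, 5. Count integers ≤ 282 divisible by none of them.
By inclusion–exclusion: 282 − ⌊282/2⌋ − ⌊282/5⌋ + ⌊282/10⌋ = 113.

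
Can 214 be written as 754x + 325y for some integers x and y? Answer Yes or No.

gcd(754, 325): 754 = 2·325 + 104; 325 = 3·104 + 13; 104 = 8·13 + 0 → 13
13 does not divide 214, so a solution does not exist.

No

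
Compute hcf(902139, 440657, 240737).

gcd(902139, 440657): 902139 = 2·440657 + 20825; 440657 = 21·20825 + 3332; 20825 = 6·3332 + 833; 3332 = 4·833 + 0 → 833
gcd(833, 240737): 240737 = 289·833 + 0 → 833

833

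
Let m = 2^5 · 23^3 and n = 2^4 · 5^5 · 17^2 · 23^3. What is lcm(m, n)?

max exponent per prime: 2^5 · 5^5 · 17^2 · 23^3 = 351626300000

351626300000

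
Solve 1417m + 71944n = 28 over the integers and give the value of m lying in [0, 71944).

49452

Euclid: 71944 = 50·1417 + 1094; 1417 = 1·1094 + 323; 1094 = 3·323 + 125; 323 = 2·125 + 73; 125 = 1·73 + 52; 73 = 1·52 + 21; 52 = 2·21 + 10; 21 = 2·10 + 1; 10 = 10·1 + 0 → gcd = 1; 28 = 1·28.
Back-substitution yields 1417·(6905) + 71944·(-136) = 1, so one solution is m = 6905·28 = 193340, n = -136·28 = -3808.
Solutions in m differ by 71944/1 = 71944; the one in [0, 71944) is 193340 mod 71944 = 49452.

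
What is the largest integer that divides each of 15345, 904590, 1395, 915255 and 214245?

gcd(15345, 904590): 904590 = 58·15345 + 14580; 15345 = 1·14580 + 765; 14580 = 19·765 + 45; 765 = 17·45 + 0 → 45
gcd(45, 1395): 1395 = 31·45 + 0 → 45
gcd(45, 915255): 915255 = 20339·45 + 0 → 45
gcd(45, 214245): 214245 = 4761·45 + 0 → 45

45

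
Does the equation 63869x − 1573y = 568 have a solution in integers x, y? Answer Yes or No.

No

gcd(63869, 1573): 63869 = 40·1573 + 949; 1573 = 1·949 + 624; 949 = 1·624 + 325; 624 = 1·325 + 299; 325 = 1·299 + 26; 299 = 11·26 + 13; 26 = 2·13 + 0 → 13
13 does not divide 568, so a solution does not exist.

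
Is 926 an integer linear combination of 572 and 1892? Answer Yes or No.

No

By Bézout, 572s − 1892t = 926 has integer solutions iff gcd(572, 1892) | 926.
Euclid: 1892 = 3·572 + 176; 572 = 3·176 + 44; 176 = 4·44 + 0. gcd = 44; 926 mod 44 = 2. No.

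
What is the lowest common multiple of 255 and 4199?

62985

gcd first: 4199 = 16·255 + 119; 255 = 2·119 + 17; 119 = 7·17 + 0 → gcd = 17
lcm = 255·4199/gcd = 1070745/17 = 62985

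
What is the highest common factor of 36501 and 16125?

Euclid: 36501 = 2·16125 + 4251; 16125 = 3·4251 + 3372; 4251 = 1·3372 + 879; 3372 = 3·879 + 735; 879 = 1·735 + 144; 735 = 5·144 + 15; 144 = 9·15 + 9; 15 = 1·9 + 6; 9 = 1·6 + 3; 6 = 2·3 + 0. Last nonzero remainder: 3.

3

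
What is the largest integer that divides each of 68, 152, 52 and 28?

4

gcd(68, 152): 152 = 2·68 + 16; 68 = 4·16 + 4; 16 = 4·4 + 0 → 4
gcd(4, 52): 52 = 13·4 + 0 → 4
gcd(4, 28): 28 = 7·4 + 0 → 4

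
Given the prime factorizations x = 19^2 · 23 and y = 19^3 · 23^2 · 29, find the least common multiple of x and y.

max exponent per prime: 19^3 · 23^2 · 29 = 105223919

105223919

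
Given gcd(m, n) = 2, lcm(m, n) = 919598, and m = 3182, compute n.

578

m·n = gcd·lcm = 2·919598 = 1839196, so n = 1839196/3182 = 578.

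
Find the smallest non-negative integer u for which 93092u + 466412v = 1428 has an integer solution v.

3422

Euclid: 466412 = 5·93092 + 952; 93092 = 97·952 + 748; 952 = 1·748 + 204; 748 = 3·204 + 136; 204 = 1·136 + 68; 136 = 2·68 + 0 → gcd = 68; 1428 = 68·21.
Back-substitution yields 93092·(-2450) + 466412·(489) = 68, so one solution is u = -2450·21 = -51450, v = 489·21 = 10269.
Solutions in u differ by 466412/68 = 6859; the one in [0, 6859) is -51450 mod 6859 = 3422.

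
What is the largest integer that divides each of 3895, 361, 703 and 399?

19

gcd(3895, 361): 3895 = 10·361 + 285; 361 = 1·285 + 76; 285 = 3·76 + 57; 76 = 1·57 + 19; 57 = 3·19 + 0 → 19
gcd(19, 703): 703 = 37·19 + 0 → 19
gcd(19, 399): 399 = 21·19 + 0 → 19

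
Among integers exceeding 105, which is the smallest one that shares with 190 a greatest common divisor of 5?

Multiples of 5 above 105: 5·22, 5·23, … . Need the cofactor coprime to 190/5 = 38.
Checking s = 22, 23, … the first with gcd(s, 38) = 1 is s = 23, giving 115.

115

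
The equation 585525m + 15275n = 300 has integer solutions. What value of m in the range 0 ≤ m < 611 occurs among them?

593

gcd(585525, 15275) = 25 (Euclid: 585525 = 38·15275 + 5075; 15275 = 3·5075 + 50; 5075 = 101·50 + 25; 50 = 2·25 + 0), and 25 | 300.
Extended Euclid: 585525·(304) + 15275·(-11653) = 25. Scale by 12: m₀ = 3648.
General solution m = m₀ + 611t; reducing mod 611 gives m = 593 (and n = -22731).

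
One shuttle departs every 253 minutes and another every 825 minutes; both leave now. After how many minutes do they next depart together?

gcd first: 825 = 3·253 + 66; 253 = 3·66 + 55; 66 = 1·55 + 11; 55 = 5·11 + 0 → gcd = 11
lcm = 253·825/gcd = 208725/11 = 18975

18975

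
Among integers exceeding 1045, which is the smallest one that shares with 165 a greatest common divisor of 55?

1100

gcd(k, 165) = 55 forces 55 | k; write k = 55s. Then gcd(55s, 55·3) = 55·gcd(s, 3), so need gcd(s, 3) = 1.
55s > 1045 gives s ≥ 20. The least s ≥ 20 coprime to 3 is 20, so k = 55·20 = 1100.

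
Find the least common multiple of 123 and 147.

gcd first: 147 = 1·123 + 24; 123 = 5·24 + 3; 24 = 8·3 + 0 → gcd = 3
lcm = 123·147/gcd = 18081/3 = 6027

6027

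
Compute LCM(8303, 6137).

8303 = 19² · 23; 6137 = 17 · 19²
max exponents: 17 · 19² · 23 = 141151

141151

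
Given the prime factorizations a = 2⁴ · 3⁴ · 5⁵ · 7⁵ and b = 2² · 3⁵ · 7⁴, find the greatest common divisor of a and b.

777924

min exponent per shared prime: 2² · 3⁴ · 7⁴ = 777924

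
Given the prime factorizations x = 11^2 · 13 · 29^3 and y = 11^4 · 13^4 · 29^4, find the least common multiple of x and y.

295757755316881

max exponent per prime: 11^4 · 13^4 · 29^4 = 295757755316881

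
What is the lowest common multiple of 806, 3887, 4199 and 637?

3814212038

806 = 2 · 13 · 31; 3887 = 13² · 23; 4199 = 13 · 17 · 19; 637 = 7² · 13
lcm takes max exponent of each prime: 2 · 7² · 13² · 17 · 19 · 23 · 31 = 3814212038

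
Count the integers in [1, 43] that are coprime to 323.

323 = 17·19. Inclusion–exclusion on these primes:
43 − ⌊43/17⌋ − ⌊43/19⌋ + ⌊43/323⌋ = 39

39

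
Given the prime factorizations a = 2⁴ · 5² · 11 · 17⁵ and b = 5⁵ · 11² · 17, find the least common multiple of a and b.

8590134850000

max exponent per prime: 2⁴ · 5⁵ · 11² · 17⁵ = 8590134850000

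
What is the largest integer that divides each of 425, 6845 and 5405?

425 = 5² · 17; 6845 = 5 · 37²; 5405 = 5 · 23 · 47
gcd takes min exponent of each prime: 5 = 5

5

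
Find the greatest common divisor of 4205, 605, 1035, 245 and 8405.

5

4205 = 5 · 29²; 605 = 5 · 11²; 1035 = 3² · 5 · 23; 245 = 5 · 7²; 8405 = 5 · 41²
gcd takes min exponent of each prime: 5 = 5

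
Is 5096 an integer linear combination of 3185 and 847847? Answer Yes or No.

gcd(3185, 847847): 847847 = 266·3185 + 637; 3185 = 5·637 + 0 → 637
637 divides 5096, so a solution exists.

Yes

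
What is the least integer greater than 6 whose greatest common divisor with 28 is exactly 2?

10

Multiples of 2 above 6: 2·4, 2·5, … . Need the cofactor coprime to 28/2 = 14.
Checking s = 4, 5, … the first with gcd(s, 14) = 1 is s = 5, giving 10.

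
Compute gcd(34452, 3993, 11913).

33

gcd(34452, 3993): 34452 = 8·3993 + 2508; 3993 = 1·2508 + 1485; 2508 = 1·1485 + 1023; 1485 = 1·1023 + 462; 1023 = 2·462 + 99; 462 = 4·99 + 66; 99 = 1·66 + 33; 66 = 2·33 + 0 → 33
gcd(33, 11913): 11913 = 361·33 + 0 → 33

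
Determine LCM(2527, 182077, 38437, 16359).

122973531261

2527 = 7 · 19²; 182077 = 7 · 19 · 37²; 38437 = 7 · 17² · 19; 16359 = 3 · 7 · 19 · 41
lcm takes max exponent of each prime: 3 · 7 · 17² · 19² · 37² · 41 = 122973531261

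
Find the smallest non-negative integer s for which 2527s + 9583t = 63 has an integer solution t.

110

Euclid: 9583 = 3·2527 + 2002; 2527 = 1·2002 + 525; 2002 = 3·525 + 427; 525 = 1·427 + 98; 427 = 4·98 + 35; 98 = 2·35 + 28; 35 = 1·28 + 7; 28 = 4·7 + 0 → gcd = 7; 63 = 7·9.
Back-substitution yields 2527·(-292) + 9583·(77) = 7, so one solution is s = -292·9 = -2628, t = 77·9 = 693.
Solutions in s differ by 9583/7 = 1369; the one in [0, 1369) is -2628 mod 1369 = 110.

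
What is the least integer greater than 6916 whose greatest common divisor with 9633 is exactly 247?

9633 = 247·39. Any k with gcd(k, 9633) = 247 is a multiple of 247, say 247s, with s coprime to 39.
Need s > 6916/247, so s ≥ 29. First s ≥ 29 with gcd(s, 39) = 1 is s = 29. Thus k = 247·29 = 7163.

7163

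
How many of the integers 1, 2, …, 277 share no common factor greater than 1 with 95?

210

95 = 5·19. Inclusion–exclusion on these primes:
277 − ⌊277/5⌋ − ⌊277/19⌋ + ⌊277/95⌋ = 210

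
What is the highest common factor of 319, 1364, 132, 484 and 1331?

11

gcd(319, 1364): 1364 = 4·319 + 88; 319 = 3·88 + 55; 88 = 1·55 + 33; 55 = 1·33 + 22; 33 = 1·22 + 11; 22 = 2·11 + 0 → 11
gcd(11, 132): 132 = 12·11 + 0 → 11
gcd(11, 484): 484 = 44·11 + 0 → 11
gcd(11, 1331): 1331 = 121·11 + 0 → 11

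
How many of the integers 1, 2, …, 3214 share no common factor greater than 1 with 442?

1395

442 = 2·13·17. Inclusion–exclusion on these primes:
3214 − ⌊3214/2⌋ − ⌊3214/13⌋ − ⌊3214/17⌋ + ⌊3214/26⌋ + ⌊3214/34⌋ + ⌊3214/221⌋ − ⌊3214/442⌋ = 1395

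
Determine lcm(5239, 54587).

1692197

5239 = 13² · 31; 54587 = 13² · 17 · 19
max exponents: 13² · 17 · 19 · 31 = 1692197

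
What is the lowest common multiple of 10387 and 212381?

10387 = 13 · 17 · 47; 212381 = 13 · 17 · 31²
max exponents: 13 · 17 · 31² · 47 = 9981907

9981907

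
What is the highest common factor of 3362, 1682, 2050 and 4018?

3362 = 2 · 41²; 1682 = 2 · 29²; 2050 = 2 · 5² · 41; 4018 = 2 · 7² · 41
gcd takes min exponent of each prime: 2 = 2

2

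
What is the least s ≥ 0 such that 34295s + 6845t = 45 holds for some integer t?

294

gcd(34295, 6845) = 5 (Euclid: 34295 = 5·6845 + 70; 6845 = 97·70 + 55; 70 = 1·55 + 15; 55 = 3·15 + 10; 15 = 1·10 + 5; 10 = 2·5 + 0), and 5 | 45.
Extended Euclid: 34295·(489) + 6845·(-2450) = 5. Scale by 9: s₀ = 4401.
General solution s = s₀ + 1369k; reducing mod 1369 gives s = 294 (and t = -1473).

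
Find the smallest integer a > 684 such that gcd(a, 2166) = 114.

2166 = 114·19. Any a with gcd(a, 2166) = 114 is a multiple of 114, say 114s, with s coprime to 19.
Need s > 684/114, so s ≥ 7. First s ≥ 7 with gcd(s, 19) = 1 is s = 7. Thus a = 114·7 = 798.

798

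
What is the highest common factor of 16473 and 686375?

5491

16473 = 3 · 17² · 19
686375 = 5³ · 17² · 19
Common: 17² · 19 = 5491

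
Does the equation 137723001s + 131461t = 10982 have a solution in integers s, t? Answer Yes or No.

By Bézout, 137723001s + 131461t = 10982 has integer solutions iff gcd(137723001, 131461) | 10982.
Euclid: 137723001 = 1047·131461 + 83334; 131461 = 1·83334 + 48127; 83334 = 1·48127 + 35207; 48127 = 1·35207 + 12920; 35207 = 2·12920 + 9367; 12920 = 1·9367 + 3553; 9367 = 2·3553 + 2261; 3553 = 1·2261 + 1292; 2261 = 1·1292 + 969; 1292 = 1·969 + 323; 969 = 3·323 + 0. gcd = 323; 10982 mod 323 = 0. Yes.

Yes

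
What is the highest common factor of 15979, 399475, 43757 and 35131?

15979 = 19 · 29²; 399475 = 5² · 19 · 29²; 43757 = 7² · 19 · 47; 35131 = 19 · 43²
gcd takes min exponent of each prime: 19 = 19

19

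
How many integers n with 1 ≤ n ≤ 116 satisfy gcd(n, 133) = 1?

Prime factors of 133: 7, 19. Count integers ≤ 116 divisible by none of them.
By inclusion–exclusion: 116 − ⌊116/7⌋ − ⌊116/19⌋ + ⌊116/133⌋ = 94.

94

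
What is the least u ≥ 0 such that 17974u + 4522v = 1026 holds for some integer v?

110

Euclid: 17974 = 3·4522 + 4408; 4522 = 1·4408 + 114; 4408 = 38·114 + 76; 114 = 1·76 + 38; 76 = 2·38 + 0 → gcd = 38; 1026 = 38·27.
Back-substitution yields 17974·(-40) + 4522·(159) = 38, so one solution is u = -40·27 = -1080, v = 159·27 = 4293.
Solutions in u differ by 4522/38 = 119; the one in [0, 119) is -1080 mod 119 = 110.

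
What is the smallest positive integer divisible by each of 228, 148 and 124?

228 = 2² · 3 · 19; 148 = 2² · 37; 124 = 2² · 31
lcm takes max exponent of each prime: 2² · 3 · 19 · 31 · 37 = 261516

261516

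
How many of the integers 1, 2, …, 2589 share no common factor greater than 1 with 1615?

Prime factors of 1615: 5, 17, 19. Count integers ≤ 2589 divisible by none of them.
By inclusion–exclusion: 2589 − ⌊2589/5⌋ − ⌊2589/17⌋ − ⌊2589/19⌋ + ⌊2589/85⌋ + ⌊2589/95⌋ + ⌊2589/323⌋ − ⌊2589/1615⌋ = 1848.

1848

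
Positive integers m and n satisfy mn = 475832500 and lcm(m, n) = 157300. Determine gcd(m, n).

gcd·lcm = product, so gcd = 475832500/157300 = 3025.

3025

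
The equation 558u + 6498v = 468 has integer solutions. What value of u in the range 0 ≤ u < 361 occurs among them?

Euclid: 6498 = 11·558 + 360; 558 = 1·360 + 198; 360 = 1·198 + 162; 198 = 1·162 + 36; 162 = 4·36 + 18; 36 = 2·18 + 0 → gcd = 18; 468 = 18·26.
Back-substitution yields 558·(-163) + 6498·(14) = 18, so one solution is u = -163·26 = -4238, v = 14·26 = 364.
Solutions in u differ by 6498/18 = 361; the one in [0, 361) is -4238 mod 361 = 94.

94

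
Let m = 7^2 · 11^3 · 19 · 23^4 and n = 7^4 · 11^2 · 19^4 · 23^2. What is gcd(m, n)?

59592379

min exponent per shared prime: 7^2 · 11^2 · 19 · 23^2 = 59592379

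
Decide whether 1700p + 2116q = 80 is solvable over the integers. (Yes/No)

Yes

gcd(1700, 2116): 2116 = 1·1700 + 416; 1700 = 4·416 + 36; 416 = 11·36 + 20; 36 = 1·20 + 16; 20 = 1·16 + 4; 16 = 4·4 + 0 → 4
4 divides 80, so a solution exists.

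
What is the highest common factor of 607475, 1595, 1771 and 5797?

11

gcd(607475, 1595): 607475 = 380·1595 + 1375; 1595 = 1·1375 + 220; 1375 = 6·220 + 55; 220 = 4·55 + 0 → 55
gcd(55, 1771): 1771 = 32·55 + 11; 55 = 5·11 + 0 → 11
gcd(11, 5797): 5797 = 527·11 + 0 → 11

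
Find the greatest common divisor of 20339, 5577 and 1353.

20339 = 11 · 43²; 5577 = 3 · 11 · 13²; 1353 = 3 · 11 · 41
gcd takes min exponent of each prime: 11 = 11

11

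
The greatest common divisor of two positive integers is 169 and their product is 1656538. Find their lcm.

gcd·lcm = product, so lcm = 1656538/169 = 9802.

9802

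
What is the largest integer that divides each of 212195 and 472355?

212195 = 5 · 31 · 37²
472355 = 5 · 13³ · 43
Common: 5 = 5

5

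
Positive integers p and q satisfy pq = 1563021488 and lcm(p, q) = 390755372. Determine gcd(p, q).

4

gcd·lcm = product, so gcd = 1563021488/390755372 = 4.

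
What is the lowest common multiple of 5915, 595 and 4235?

12167155

5915 = 5 · 7 · 13²; 595 = 5 · 7 · 17; 4235 = 5 · 7 · 11²
lcm takes max exponent of each prime: 5 · 7 · 11² · 13² · 17 = 12167155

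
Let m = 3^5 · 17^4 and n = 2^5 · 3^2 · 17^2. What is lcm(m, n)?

649459296

max exponent per prime: 2^5 · 3^5 · 17^4 = 649459296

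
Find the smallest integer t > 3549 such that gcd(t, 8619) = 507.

4056

gcd(t, 8619) = 507 forces 507 | t; write t = 507s. Then gcd(507s, 507·17) = 507·gcd(s, 17), so need gcd(s, 17) = 1.
507s > 3549 gives s ≥ 8. The least s ≥ 8 coprime to 17 is 8, so t = 507·8 = 4056.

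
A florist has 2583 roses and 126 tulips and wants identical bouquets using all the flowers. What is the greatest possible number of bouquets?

2583 = 3² · 7 · 41
126 = 2 · 3² · 7
Common: 3² · 7 = 63

63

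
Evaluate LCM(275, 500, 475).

lcm(275, 500) = 275·500/gcd = 137500/25 = 5500
lcm(5500, 475) = 5500·475/gcd = 2612500/25 = 104500

104500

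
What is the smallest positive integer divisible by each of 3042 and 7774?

69966

gcd first: 7774 = 2·3042 + 1690; 3042 = 1·1690 + 1352; 1690 = 1·1352 + 338; 1352 = 4·338 + 0 → gcd = 338
lcm = 3042·7774/gcd = 23648508/338 = 69966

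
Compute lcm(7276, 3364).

6119116

7276 = 2² · 17 · 107; 3364 = 2² · 29²
max exponents: 2² · 17 · 29² · 107 = 6119116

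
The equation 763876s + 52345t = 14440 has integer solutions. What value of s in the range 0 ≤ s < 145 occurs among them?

Euclid: 763876 = 14·52345 + 31046; 52345 = 1·31046 + 21299; 31046 = 1·21299 + 9747; 21299 = 2·9747 + 1805; 9747 = 5·1805 + 722; 1805 = 2·722 + 361; 722 = 2·361 + 0 → gcd = 361; 14440 = 361·40.
Back-substitution yields 763876·(-59) + 52345·(861) = 361, so one solution is s = -59·40 = -2360, t = 861·40 = 34440.
Solutions in s differ by 52345/361 = 145; the one in [0, 145) is -2360 mod 145 = 105.

105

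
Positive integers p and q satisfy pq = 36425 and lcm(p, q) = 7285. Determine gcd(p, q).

5

From gcd × lcm = pq: gcd = 36425 / 7285 = 5.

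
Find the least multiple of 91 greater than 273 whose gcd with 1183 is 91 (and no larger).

364

Multiples of 91 above 273: 91·4, 91·5, … . Need the cofactor coprime to 1183/91 = 13.
Checking s = 4, 5, … the first with gcd(s, 13) = 1 is s = 4, giving 364.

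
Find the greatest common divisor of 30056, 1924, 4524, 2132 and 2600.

52

30056 = 2³ · 13 · 17²; 1924 = 2² · 13 · 37; 4524 = 2² · 3 · 13 · 29; 2132 = 2² · 13 · 41; 2600 = 2³ · 5² · 13
gcd takes min exponent of each prime: 2² · 13 = 52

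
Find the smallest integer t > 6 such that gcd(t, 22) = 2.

8

Multiples of 2 above 6: 2·4, 2·5, … . Need the cofactor coprime to 22/2 = 11.
Checking s = 4, 5, … the first with gcd(s, 11) = 1 is s = 4, giving 8.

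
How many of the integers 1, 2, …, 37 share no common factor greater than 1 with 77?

77 = 7·11. Inclusion–exclusion on these primes:
37 − ⌊37/7⌋ − ⌊37/11⌋ + ⌊37/77⌋ = 29

29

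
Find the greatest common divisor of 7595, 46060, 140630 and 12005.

gcd(7595, 46060): 46060 = 6·7595 + 490; 7595 = 15·490 + 245; 490 = 2·245 + 0 → 245
gcd(245, 140630): 140630 = 574·245 + 0 → 245
gcd(245, 12005): 12005 = 49·245 + 0 → 245

245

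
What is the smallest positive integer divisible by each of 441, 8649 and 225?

441 = 3² · 7²; 8649 = 3² · 31²; 225 = 3² · 5²
lcm takes max exponent of each prime: 3² · 5² · 7² · 31² = 10595025

10595025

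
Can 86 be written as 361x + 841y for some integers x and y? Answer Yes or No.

Yes

gcd(361, 841): 841 = 2·361 + 119; 361 = 3·119 + 4; 119 = 29·4 + 3; 4 = 1·3 + 1; 3 = 3·1 + 0 → 1
1 divides 86, so a solution exists.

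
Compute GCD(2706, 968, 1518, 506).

gcd(2706, 968): 2706 = 2·968 + 770; 968 = 1·770 + 198; 770 = 3·198 + 176; 198 = 1·176 + 22; 176 = 8·22 + 0 → 22
gcd(22, 1518): 1518 = 69·22 + 0 → 22
gcd(22, 506): 506 = 23·22 + 0 → 22

22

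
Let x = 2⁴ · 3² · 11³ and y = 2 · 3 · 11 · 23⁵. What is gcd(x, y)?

66

min exponent per shared prime: 2 · 3 · 11 = 66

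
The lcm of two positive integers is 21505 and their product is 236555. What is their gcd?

11

From gcd × lcm = pq: gcd = 236555 / 21505 = 11.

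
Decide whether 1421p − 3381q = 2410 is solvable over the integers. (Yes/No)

gcd(1421, 3381): 3381 = 2·1421 + 539; 1421 = 2·539 + 343; 539 = 1·343 + 196; 343 = 1·196 + 147; 196 = 1·147 + 49; 147 = 3·49 + 0 → 49
49 does not divide 2410, so a solution does not exist.

No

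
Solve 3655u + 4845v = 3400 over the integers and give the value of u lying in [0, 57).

46

Reduce mod 4845: 3655u ≡ 3400 (mod 4845). With g = gcd(3655, 4845) = 85 dividing 3400, divide through: 43u ≡ 40 (mod 57).
Since gcd(43, 57) = 1, u ≡ 40·(43)⁻¹ ≡ 46 (mod 57). Smallest non-negative: 46.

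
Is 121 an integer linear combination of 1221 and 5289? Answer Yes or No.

gcd(1221, 5289): 5289 = 4·1221 + 405; 1221 = 3·405 + 6; 405 = 67·6 + 3; 6 = 2·3 + 0 → 3
3 does not divide 121, so a solution does not exist.

No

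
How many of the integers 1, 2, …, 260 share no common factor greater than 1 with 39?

160

39 = 3·13. Inclusion–exclusion on these primes:
260 − ⌊260/3⌋ − ⌊260/13⌋ + ⌊260/39⌋ = 160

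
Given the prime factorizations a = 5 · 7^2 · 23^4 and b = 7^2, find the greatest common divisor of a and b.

min exponent per shared prime: 7^2 = 49

49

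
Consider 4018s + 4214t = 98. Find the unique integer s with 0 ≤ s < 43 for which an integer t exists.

Reduce mod 4214: 4018s ≡ 98 (mod 4214). With g = gcd(4018, 4214) = 98 dividing 98, divide through: 41s ≡ 1 (mod 43).
Since gcd(41, 43) = 1, s ≡ 1·(41)⁻¹ ≡ 21 (mod 43). Smallest non-negative: 21.

21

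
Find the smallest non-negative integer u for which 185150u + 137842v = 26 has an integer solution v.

35119

Euclid: 185150 = 1·137842 + 47308; 137842 = 2·47308 + 43226; 47308 = 1·43226 + 4082; 43226 = 10·4082 + 2406; 4082 = 1·2406 + 1676; 2406 = 1·1676 + 730; 1676 = 2·730 + 216; 730 = 3·216 + 82; 216 = 2·82 + 52; 82 = 1·52 + 30; 52 = 1·30 + 22; 30 = 1·22 + 8; 22 = 2·8 + 6; 8 = 1·6 + 2; 6 = 3·2 + 0 → gcd = 2; 26 = 2·13.
Back-substitution yields 185150·(-18505) + 137842·(24856) = 2, so one solution is u = -18505·13 = -240565, v = 24856·13 = 323128.
Solutions in u differ by 137842/2 = 68921; the one in [0, 68921) is -240565 mod 68921 = 35119.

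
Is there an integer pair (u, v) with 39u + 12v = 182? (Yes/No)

No

gcd(39, 12): 39 = 3·12 + 3; 12 = 4·3 + 0 → 3
3 does not divide 182, so a solution does not exist.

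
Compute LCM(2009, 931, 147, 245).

2009 = 7² · 41; 931 = 7² · 19; 147 = 3 · 7²; 245 = 5 · 7²
lcm takes max exponent of each prime: 3 · 5 · 7² · 19 · 41 = 572565

572565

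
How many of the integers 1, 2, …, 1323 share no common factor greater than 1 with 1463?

1463 = 7·11·19. Inclusion–exclusion on these primes:
1323 − ⌊1323/7⌋ − ⌊1323/11⌋ − ⌊1323/19⌋ + ⌊1323/77⌋ + ⌊1323/133⌋ + ⌊1323/209⌋ − ⌊1323/1463⌋ = 977

977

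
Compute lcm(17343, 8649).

16666623

17343 = 3² · 41 · 47; 8649 = 3² · 31²
max exponents: 3² · 31² · 41 · 47 = 16666623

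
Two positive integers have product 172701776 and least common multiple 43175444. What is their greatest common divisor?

From gcd × lcm = pq: gcd = 172701776 / 43175444 = 4.

4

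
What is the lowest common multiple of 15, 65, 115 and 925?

829725

15 = 3 · 5; 65 = 5 · 13; 115 = 5 · 23; 925 = 5² · 37
lcm takes max exponent of each prime: 3 · 5² · 13 · 23 · 37 = 829725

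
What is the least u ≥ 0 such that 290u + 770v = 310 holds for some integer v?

gcd(290, 770) = 10 (Euclid: 770 = 2·290 + 190; 290 = 1·190 + 100; 190 = 1·100 + 90; 100 = 1·90 + 10; 90 = 9·10 + 0), and 10 | 310.
Extended Euclid: 290·(8) + 770·(-3) = 10. Scale by 31: u₀ = 248.
General solution u = u₀ + 77t; reducing mod 77 gives u = 17 (and v = -6).

17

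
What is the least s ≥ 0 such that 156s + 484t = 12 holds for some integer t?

gcd(156, 484) = 4 (Euclid: 484 = 3·156 + 16; 156 = 9·16 + 12; 16 = 1·12 + 4; 12 = 3·4 + 0), and 4 | 12.
Extended Euclid: 156·(-31) + 484·(10) = 4. Scale by 3: s₀ = -93.
General solution s = s₀ + 121k; reducing mod 121 gives s = 28 (and t = -9).

28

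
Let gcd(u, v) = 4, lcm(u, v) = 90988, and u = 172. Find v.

u·v = gcd·lcm = 4·90988 = 363952, so v = 363952/172 = 2116.

2116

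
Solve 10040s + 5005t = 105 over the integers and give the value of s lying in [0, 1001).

gcd(10040, 5005) = 5 (Euclid: 10040 = 2·5005 + 30; 5005 = 166·30 + 25; 30 = 1·25 + 5; 25 = 5·5 + 0), and 5 | 105.
Extended Euclid: 10040·(167) + 5005·(-335) = 5. Scale by 21: s₀ = 3507.
General solution s = s₀ + 1001k; reducing mod 1001 gives s = 504 (and t = -1011).

504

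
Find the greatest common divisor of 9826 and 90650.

9826 = 2 · 17³
90650 = 2 · 5² · 7² · 37
Common: 2 = 2

2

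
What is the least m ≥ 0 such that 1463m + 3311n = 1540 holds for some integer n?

35

gcd(1463, 3311) = 77 (Euclid: 3311 = 2·1463 + 385; 1463 = 3·385 + 308; 385 = 1·308 + 77; 308 = 4·77 + 0), and 77 | 1540.
Extended Euclid: 1463·(-9) + 3311·(4) = 77. Scale by 20: m₀ = -180.
General solution m = m₀ + 43t; reducing mod 43 gives m = 35 (and n = -15).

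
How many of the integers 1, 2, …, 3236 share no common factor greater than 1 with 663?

1875

663 = 3·13·17. Inclusion–exclusion on these primes:
3236 − ⌊3236/3⌋ − ⌊3236/13⌋ − ⌊3236/17⌋ + ⌊3236/39⌋ + ⌊3236/51⌋ + ⌊3236/221⌋ − ⌊3236/663⌋ = 1875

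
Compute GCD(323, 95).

Euclid: 323 = 3·95 + 38; 95 = 2·38 + 19; 38 = 2·19 + 0. Last nonzero remainder: 19.

19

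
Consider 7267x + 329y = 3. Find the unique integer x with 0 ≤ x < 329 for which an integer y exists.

227

gcd(7267, 329) = 1 (Euclid: 7267 = 22·329 + 29; 329 = 11·29 + 10; 29 = 2·10 + 9; 10 = 1·9 + 1; 9 = 9·1 + 0), and 1 | 3.
Extended Euclid: 7267·(-34) + 329·(751) = 1. Scale by 3: x₀ = -102.
General solution x = x₀ + 329t; reducing mod 329 gives x = 227 (and y = -5014).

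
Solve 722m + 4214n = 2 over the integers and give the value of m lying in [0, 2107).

Euclid: 4214 = 5·722 + 604; 722 = 1·604 + 118; 604 = 5·118 + 14; 118 = 8·14 + 6; 14 = 2·6 + 2; 6 = 3·2 + 0 → gcd = 2; 2 = 2·1.
Back-substitution yields 722·(-607) + 4214·(104) = 2, so one solution is m = -607·1 = -607, n = 104·1 = 104.
Solutions in m differ by 4214/2 = 2107; the one in [0, 2107) is -607 mod 2107 = 1500.

1500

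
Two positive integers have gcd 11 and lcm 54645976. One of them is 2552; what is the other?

235543

Using mn = gcd(m,n)·lcm(m,n) = 11·54645976 = 601105736, we get n = 601105736/2552 = 235543.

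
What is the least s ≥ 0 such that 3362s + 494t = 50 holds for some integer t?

gcd(3362, 494) = 2 (Euclid: 3362 = 6·494 + 398; 494 = 1·398 + 96; 398 = 4·96 + 14; 96 = 6·14 + 12; 14 = 1·12 + 2; 12 = 6·2 + 0), and 2 | 50.
Extended Euclid: 3362·(36) + 494·(-245) = 2. Scale by 25: s₀ = 900.
General solution s = s₀ + 247k; reducing mod 247 gives s = 159 (and t = -1082).

159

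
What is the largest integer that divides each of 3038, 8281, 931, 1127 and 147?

3038 = 2 · 7² · 31; 8281 = 7² · 13²; 931 = 7² · 19; 1127 = 7² · 23; 147 = 3 · 7²
gcd takes min exponent of each prime: 7² = 49

49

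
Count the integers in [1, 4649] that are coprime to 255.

2334

Prime factors of 255: 3, 5, 17. Count integers ≤ 4649 divisible by none of them.
By inclusion–exclusion: 4649 − ⌊4649/3⌋ − ⌊4649/5⌋ − ⌊4649/17⌋ + ⌊4649/15⌋ + ⌊4649/51⌋ + ⌊4649/85⌋ − ⌊4649/255⌋ = 2334.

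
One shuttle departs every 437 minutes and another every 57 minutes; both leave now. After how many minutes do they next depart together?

437 = 19 · 23; 57 = 3 · 19
max exponents: 3 · 19 · 23 = 1311

1311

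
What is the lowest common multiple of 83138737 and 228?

997664844

83138737 = 11² · 19 · 29² · 43; 228 = 2² · 3 · 19
max exponents: 2² · 3 · 11² · 19 · 29² · 43 = 997664844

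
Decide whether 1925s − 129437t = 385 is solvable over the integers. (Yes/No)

Yes

gcd(1925, 129437): 129437 = 67·1925 + 462; 1925 = 4·462 + 77; 462 = 6·77 + 0 → 77
77 divides 385, so a solution exists.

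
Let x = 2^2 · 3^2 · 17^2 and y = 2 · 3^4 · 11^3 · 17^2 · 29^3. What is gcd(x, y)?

min exponent per shared prime: 2 · 3^2 · 17^2 = 5202

5202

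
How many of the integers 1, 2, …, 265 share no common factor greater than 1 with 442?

442 = 2·13·17. Inclusion–exclusion on these primes:
265 − ⌊265/2⌋ − ⌊265/13⌋ − ⌊265/17⌋ + ⌊265/26⌋ + ⌊265/34⌋ + ⌊265/221⌋ − ⌊265/442⌋ = 116

116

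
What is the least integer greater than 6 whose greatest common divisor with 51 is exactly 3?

51 = 3·17. Any k with gcd(k, 51) = 3 is a multiple of 3, say 3s, with s coprime to 17.
Need s > 6/3, so s ≥ 3. First s ≥ 3 with gcd(s, 17) = 1 is s = 3. Thus k = 3·3 = 9.

9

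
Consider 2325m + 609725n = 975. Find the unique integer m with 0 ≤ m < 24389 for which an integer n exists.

16522

gcd(2325, 609725) = 25 (Euclid: 609725 = 262·2325 + 575; 2325 = 4·575 + 25; 575 = 23·25 + 0), and 25 | 975.
Extended Euclid: 2325·(1049) + 609725·(-4) = 25. Scale by 39: m₀ = 40911.
General solution m = m₀ + 24389t; reducing mod 24389 gives m = 16522 (and n = -63).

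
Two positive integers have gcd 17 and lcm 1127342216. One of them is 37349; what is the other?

513128

p·q = gcd·lcm = 17·1127342216 = 19164817672, so q = 19164817672/37349 = 513128.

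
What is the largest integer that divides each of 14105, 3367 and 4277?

14105 = 5 · 7 · 13 · 31; 3367 = 7 · 13 · 37; 4277 = 7 · 13 · 47
gcd takes min exponent of each prime: 7 · 13 = 91

91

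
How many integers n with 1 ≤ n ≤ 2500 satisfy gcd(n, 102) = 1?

Prime factors of 102: 2, 3, 17. Count integers ≤ 2500 divisible by none of them.
By inclusion–exclusion: 2500 − ⌊2500/2⌋ − ⌊2500/3⌋ − ⌊2500/17⌋ + ⌊2500/6⌋ + ⌊2500/34⌋ + ⌊2500/51⌋ − ⌊2500/102⌋ = 784.

784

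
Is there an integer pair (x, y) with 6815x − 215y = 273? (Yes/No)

No

gcd(6815, 215): 6815 = 31·215 + 150; 215 = 1·150 + 65; 150 = 2·65 + 20; 65 = 3·20 + 5; 20 = 4·5 + 0 → 5
5 does not divide 273, so a solution does not exist.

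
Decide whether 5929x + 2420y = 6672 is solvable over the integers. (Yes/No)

No

gcd(5929, 2420): 5929 = 2·2420 + 1089; 2420 = 2·1089 + 242; 1089 = 4·242 + 121; 242 = 2·121 + 0 → 121
121 does not divide 6672, so a solution does not exist.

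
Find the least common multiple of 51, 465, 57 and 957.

51 = 3 · 17; 465 = 3 · 5 · 31; 57 = 3 · 19; 957 = 3 · 11 · 29
lcm takes max exponent of each prime: 3 · 5 · 11 · 17 · 19 · 29 · 31 = 47912205

47912205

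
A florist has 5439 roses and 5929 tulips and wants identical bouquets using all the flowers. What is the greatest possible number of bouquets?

5439 = 3 · 7² · 37
5929 = 7² · 11²
Common: 7² = 49

49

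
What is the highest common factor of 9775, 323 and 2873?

9775 = 5² · 17 · 23; 323 = 17 · 19; 2873 = 13² · 17
gcd takes min exponent of each prime: 17 = 17

17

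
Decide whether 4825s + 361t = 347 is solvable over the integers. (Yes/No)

Yes

gcd(4825, 361): 4825 = 13·361 + 132; 361 = 2·132 + 97; 132 = 1·97 + 35; 97 = 2·35 + 27; 35 = 1·27 + 8; 27 = 3·8 + 3; 8 = 2·3 + 2; 3 = 1·2 + 1; 2 = 2·1 + 0 → 1
1 divides 347, so a solution exists.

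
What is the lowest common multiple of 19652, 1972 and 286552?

2401592312

19652 = 2² · 17³; 1972 = 2² · 17 · 29; 286552 = 2³ · 7² · 17 · 43
lcm takes max exponent of each prime: 2³ · 7² · 17³ · 29 · 43 = 2401592312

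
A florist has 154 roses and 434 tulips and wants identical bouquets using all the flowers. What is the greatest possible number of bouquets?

Euclid: 434 = 2·154 + 126; 154 = 1·126 + 28; 126 = 4·28 + 14; 28 = 2·14 + 0. Last nonzero remainder: 14.

14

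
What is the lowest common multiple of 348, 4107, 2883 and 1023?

5036151252

lcm(348, 4107) = 348·4107/gcd = 1429236/3 = 476412
lcm(476412, 2883) = 476412·2883/gcd = 1373495796/3 = 457831932
lcm(457831932, 1023) = 457831932·1023/gcd = 468362066436/93 = 5036151252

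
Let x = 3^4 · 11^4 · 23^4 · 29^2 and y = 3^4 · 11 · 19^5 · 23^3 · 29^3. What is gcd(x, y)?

min exponent per shared prime: 3^4 · 11 · 23^3 · 29^2 = 9117110277

9117110277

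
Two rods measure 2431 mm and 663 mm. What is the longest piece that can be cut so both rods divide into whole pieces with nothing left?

Euclid: 2431 = 3·663 + 442; 663 = 1·442 + 221; 442 = 2·221 + 0. Last nonzero remainder: 221.

221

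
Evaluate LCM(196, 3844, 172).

8099308

lcm(196, 3844) = 196·3844/gcd = 753424/4 = 188356
lcm(188356, 172) = 188356·172/gcd = 32397232/4 = 8099308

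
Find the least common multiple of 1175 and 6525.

1175 = 5² · 47; 6525 = 3² · 5² · 29
max exponents: 3² · 5² · 29 · 47 = 306675

306675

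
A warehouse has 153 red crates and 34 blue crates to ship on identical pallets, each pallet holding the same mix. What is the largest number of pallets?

Euclid: 153 = 4·34 + 17; 34 = 2·17 + 0. Last nonzero remainder: 17.

17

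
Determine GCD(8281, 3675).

49

Euclid: 8281 = 2·3675 + 931; 3675 = 3·931 + 882; 931 = 1·882 + 49; 882 = 18·49 + 0. Last nonzero remainder: 49.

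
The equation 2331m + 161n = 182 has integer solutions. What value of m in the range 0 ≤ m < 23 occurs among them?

17

Reduce mod 161: 2331m ≡ 182 (mod 161). With g = gcd(2331, 161) = 7 dividing 182, divide through: 333m ≡ 26 (mod 23).
Since gcd(333, 23) = 1, m ≡ 26·(333)⁻¹ ≡ 17 (mod 23). Smallest non-negative: 17.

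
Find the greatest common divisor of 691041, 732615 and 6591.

507

gcd(691041, 732615): 732615 = 1·691041 + 41574; 691041 = 16·41574 + 25857; 41574 = 1·25857 + 15717; 25857 = 1·15717 + 10140; 15717 = 1·10140 + 5577; 10140 = 1·5577 + 4563; 5577 = 1·4563 + 1014; 4563 = 4·1014 + 507; 1014 = 2·507 + 0 → 507
gcd(507, 6591): 6591 = 13·507 + 0 → 507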